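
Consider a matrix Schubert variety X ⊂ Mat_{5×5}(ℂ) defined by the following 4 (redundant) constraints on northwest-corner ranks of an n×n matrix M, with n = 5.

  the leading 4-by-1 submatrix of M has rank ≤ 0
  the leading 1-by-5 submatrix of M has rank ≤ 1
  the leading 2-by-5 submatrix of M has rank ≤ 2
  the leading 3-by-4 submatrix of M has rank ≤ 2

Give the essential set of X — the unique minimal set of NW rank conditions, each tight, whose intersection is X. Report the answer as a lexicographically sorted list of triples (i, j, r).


Propagating the 4 rank bounds to every northwest block:

  row 1: 0 | 1 | 1 | 1 | 1
  row 2: 0 | 1 | 2 | 2 | 2
  row 3: 0 | 1 | 2 | 2 | 3
  row 4: 0 | 1 | 2 | 3 | 4
  row 5: 1 | 2 | 3 | 4 | 5

hence w(1..5) = (2, 3, 5, 4, 1).

|D(w)|=5, |Ess(w)|=2:

[(3, 4, 2), (4, 1, 0)]


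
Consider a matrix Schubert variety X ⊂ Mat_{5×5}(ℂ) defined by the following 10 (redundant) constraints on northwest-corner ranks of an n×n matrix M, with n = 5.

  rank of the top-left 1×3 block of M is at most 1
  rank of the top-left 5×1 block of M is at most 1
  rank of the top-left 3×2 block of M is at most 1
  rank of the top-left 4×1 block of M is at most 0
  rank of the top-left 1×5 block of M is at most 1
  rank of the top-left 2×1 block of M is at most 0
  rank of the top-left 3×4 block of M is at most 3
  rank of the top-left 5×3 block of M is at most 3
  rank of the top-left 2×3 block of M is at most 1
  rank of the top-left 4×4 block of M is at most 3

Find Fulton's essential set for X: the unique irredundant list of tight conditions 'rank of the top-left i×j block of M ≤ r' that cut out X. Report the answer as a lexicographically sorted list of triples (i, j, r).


Rank table r_w(5×5) implied by the 10 constraints:

  i=1: 0, 1, 1, 1, 1
  i=2: 0, 1, 1, 2, 2
  i=3: 0, 1, 2, 3, 3
  i=4: 0, 1, 2, 3, 4
  i=5: 1, 2, 3, 4, 5

second differences of R give the permutation w = (2, 4, 3, 5, 1).

ℓ(w)=5; the 2 essential cells (i,j,r):

[(2, 3, 1), (4, 1, 0)]


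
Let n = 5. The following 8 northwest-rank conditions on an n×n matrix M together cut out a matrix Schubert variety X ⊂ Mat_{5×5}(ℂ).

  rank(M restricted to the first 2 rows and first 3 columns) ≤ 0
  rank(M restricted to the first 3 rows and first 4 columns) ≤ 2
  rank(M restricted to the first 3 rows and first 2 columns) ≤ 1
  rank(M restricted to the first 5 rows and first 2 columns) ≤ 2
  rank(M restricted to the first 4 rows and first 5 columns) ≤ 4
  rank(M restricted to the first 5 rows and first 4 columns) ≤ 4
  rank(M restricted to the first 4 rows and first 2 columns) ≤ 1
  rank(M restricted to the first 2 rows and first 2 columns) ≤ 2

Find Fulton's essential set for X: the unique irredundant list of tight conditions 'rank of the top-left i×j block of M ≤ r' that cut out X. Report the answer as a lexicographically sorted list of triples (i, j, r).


Rank table r_w(5×5) implied by the 8 constraints:

  i=1: 0  0  0  1  1
  i=2: 0  0  0  1  2
  i=3: 1  1  1  2  3
  i=4: 1  1  2  3  4
  i=5: 1  2  3  4  5

the unique w with this rank table is (4, 5, 1, 3, 2).

ℓ(w)=7; the 2 essential cells (i,j,r):

[(2, 3, 0), (4, 2, 1)]


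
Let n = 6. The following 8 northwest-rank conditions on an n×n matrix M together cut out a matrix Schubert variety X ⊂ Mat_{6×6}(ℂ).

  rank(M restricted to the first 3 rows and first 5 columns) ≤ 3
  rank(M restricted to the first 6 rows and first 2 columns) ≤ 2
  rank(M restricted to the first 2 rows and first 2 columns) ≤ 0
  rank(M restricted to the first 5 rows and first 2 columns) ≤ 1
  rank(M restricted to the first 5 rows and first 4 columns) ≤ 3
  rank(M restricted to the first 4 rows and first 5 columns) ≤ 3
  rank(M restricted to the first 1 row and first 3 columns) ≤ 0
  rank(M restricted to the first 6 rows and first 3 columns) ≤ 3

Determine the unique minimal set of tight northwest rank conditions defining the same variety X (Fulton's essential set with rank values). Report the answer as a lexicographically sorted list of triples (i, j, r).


Reconstructing r_w from the 8 given conditions:

  0 | 0 | 0 | 1 | 1 | 1
  0 | 0 | 1 | 2 | 2 | 2
  1 | 1 | 2 | 3 | 3 | 3
  1 | 1 | 2 | 3 | 3 | 4
  1 | 1 | 2 | 3 | 4 | 5
  1 | 2 | 3 | 4 | 5 | 6

second differences of R give the permutation w = (4, 3, 1, 6, 5, 2).

Fulton essential set (4 of the 8 Rothe cells):

[(1, 3, 0), (2, 2, 0), (4, 5, 3), (5, 2, 1)]


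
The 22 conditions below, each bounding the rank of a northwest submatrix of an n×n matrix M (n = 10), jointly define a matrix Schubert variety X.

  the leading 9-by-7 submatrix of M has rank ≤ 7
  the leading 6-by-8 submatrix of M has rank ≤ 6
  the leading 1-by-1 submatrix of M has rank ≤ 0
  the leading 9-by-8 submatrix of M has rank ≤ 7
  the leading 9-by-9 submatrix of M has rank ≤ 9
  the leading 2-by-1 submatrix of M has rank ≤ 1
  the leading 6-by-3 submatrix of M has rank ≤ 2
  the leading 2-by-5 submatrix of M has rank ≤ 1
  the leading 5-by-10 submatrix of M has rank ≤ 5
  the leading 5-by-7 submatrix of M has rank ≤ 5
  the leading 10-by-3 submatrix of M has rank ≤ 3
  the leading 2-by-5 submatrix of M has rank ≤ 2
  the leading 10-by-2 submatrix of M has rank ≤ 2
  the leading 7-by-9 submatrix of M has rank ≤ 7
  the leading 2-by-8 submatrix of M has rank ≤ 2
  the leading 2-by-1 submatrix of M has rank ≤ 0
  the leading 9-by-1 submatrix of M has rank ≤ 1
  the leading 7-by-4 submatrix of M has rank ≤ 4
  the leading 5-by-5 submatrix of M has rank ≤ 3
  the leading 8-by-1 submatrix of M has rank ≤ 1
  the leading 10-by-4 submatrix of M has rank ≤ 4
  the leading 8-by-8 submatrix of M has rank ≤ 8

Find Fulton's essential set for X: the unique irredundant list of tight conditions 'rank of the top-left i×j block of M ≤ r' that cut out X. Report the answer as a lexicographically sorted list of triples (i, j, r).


The tightest implied rank at each (i,j), from the 22 conditions:

  row 1: 0 1 1 1 1 1 1 1 1 1
  row 2: 0 1 1 1 1 2 2 2 2 2
  row 3: 1 2 2 2 2 3 3 3 3 3
  row 4: 1 2 2 3 3 4 4 4 4 4
  row 5: 1 2 2 3 3 4 5 5 5 5
  row 6: 1 2 2 3 4 5 6 6 6 6
  row 7: 1 2 3 4 5 6 7 7 7 7
  row 8: 1 2 3 4 5 6 7 7 8 8
  row 9: 1 2 3 4 5 6 7 7 8 9
  row 10: 1 2 3 4 5 6 7 8 9 10

so w = (2, 6, 1, 4, 7, 5, 3, 9, 10, 8).

ℓ(w)=11; the 5 essential cells (i,j,r):

[(2, 1, 0), (2, 5, 1), (5, 5, 3), (6, 3, 2), (9, 8, 7)]


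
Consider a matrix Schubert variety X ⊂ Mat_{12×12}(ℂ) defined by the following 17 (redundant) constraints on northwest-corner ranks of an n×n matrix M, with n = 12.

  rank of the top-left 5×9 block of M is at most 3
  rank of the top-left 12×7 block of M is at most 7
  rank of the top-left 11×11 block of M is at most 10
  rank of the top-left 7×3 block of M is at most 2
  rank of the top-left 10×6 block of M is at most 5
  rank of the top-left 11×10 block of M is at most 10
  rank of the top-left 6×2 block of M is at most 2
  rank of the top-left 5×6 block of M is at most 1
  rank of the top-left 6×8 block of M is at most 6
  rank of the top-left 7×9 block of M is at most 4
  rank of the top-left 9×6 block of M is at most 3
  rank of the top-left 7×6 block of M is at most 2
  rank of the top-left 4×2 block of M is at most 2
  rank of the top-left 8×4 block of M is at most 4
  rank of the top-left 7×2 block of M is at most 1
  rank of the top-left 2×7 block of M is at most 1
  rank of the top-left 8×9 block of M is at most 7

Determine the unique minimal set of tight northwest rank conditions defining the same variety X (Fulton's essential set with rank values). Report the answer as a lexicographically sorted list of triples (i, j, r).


The tightest implied rank at each (i,j), from the 17 conditions:

  i=1: 1 | 1 | 1 | 1 | 1 | 1 | 1 | 1 | 1 | 1 | 1 | 1
  i=2: 1 | 1 | 1 | 1 | 1 | 1 | 1 | 2 | 2 | 2 | 2 | 2
  i=3: 1 | 1 | 1 | 1 | 1 | 1 | 2 | 3 | 3 | 3 | 3 | 3
  i=4: 1 | 1 | 1 | 1 | 1 | 1 | 2 | 3 | 3 | 4 | 4 | 4
  i=5: 1 | 1 | 1 | 1 | 1 | 1 | 2 | 3 | 3 | 4 | 5 | 5
  i=6: 1 | 1 | 2 | 2 | 2 | 2 | 3 | 4 | 4 | 5 | 6 | 6
  i=7: 1 | 1 | 2 | 2 | 2 | 2 | 3 | 4 | 4 | 5 | 6 | 7
  i=8: 1 | 2 | 3 | 3 | 3 | 3 | 4 | 5 | 5 | 6 | 7 | 8
  i=9: 1 | 2 | 3 | 3 | 3 | 3 | 4 | 5 | 6 | 7 | 8 | 9
  i=10: 1 | 2 | 3 | 4 | 4 | 4 | 5 | 6 | 7 | 8 | 9 | 10
  i=11: 1 | 2 | 3 | 4 | 5 | 5 | 6 | 7 | 8 | 9 | 10 | 11
  i=12: 1 | 2 | 3 | 4 | 5 | 6 | 7 | 8 | 9 | 10 | 11 | 12

second differences of R give the permutation w = (1, 8, 7, 10, 11, 3, 12, 2, 9, 4, 5, 6).

7 SE-corners of the 32-cell Rothe diagram give Ess(w):

[(2, 7, 1), (5, 6, 1), (5, 9, 3), (7, 2, 1), (7, 6, 2), (7, 9, 4), (9, 6, 3)]


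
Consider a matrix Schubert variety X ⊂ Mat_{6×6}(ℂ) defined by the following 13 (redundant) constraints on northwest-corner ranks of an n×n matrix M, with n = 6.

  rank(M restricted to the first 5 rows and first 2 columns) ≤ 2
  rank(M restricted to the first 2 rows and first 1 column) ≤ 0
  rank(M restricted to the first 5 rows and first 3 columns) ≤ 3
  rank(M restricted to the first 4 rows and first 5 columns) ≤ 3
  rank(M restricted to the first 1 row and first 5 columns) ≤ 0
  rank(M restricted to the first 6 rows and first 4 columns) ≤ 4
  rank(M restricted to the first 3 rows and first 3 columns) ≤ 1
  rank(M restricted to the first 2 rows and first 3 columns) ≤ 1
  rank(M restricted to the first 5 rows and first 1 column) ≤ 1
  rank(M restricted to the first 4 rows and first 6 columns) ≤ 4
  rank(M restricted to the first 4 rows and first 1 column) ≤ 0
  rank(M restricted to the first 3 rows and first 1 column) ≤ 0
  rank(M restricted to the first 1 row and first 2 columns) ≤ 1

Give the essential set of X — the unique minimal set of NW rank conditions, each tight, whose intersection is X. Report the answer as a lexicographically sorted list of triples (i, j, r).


Propagating the 13 rank bounds to every northwest block:

  i=1: 0  0  0  0  0  1
  i=2: 0  1  1  1  1  2
  i=3: 0  1  1  2  2  3
  i=4: 0  1  2  3  3  4
  i=5: 1  2  3  4  4  5
  i=6: 1  2  3  4  5  6

second differences of R give the permutation w = (6, 2, 4, 3, 1, 5).

Fulton essential set (3 of the 9 Rothe cells):

[(1, 5, 0), (3, 3, 1), (4, 1, 0)]


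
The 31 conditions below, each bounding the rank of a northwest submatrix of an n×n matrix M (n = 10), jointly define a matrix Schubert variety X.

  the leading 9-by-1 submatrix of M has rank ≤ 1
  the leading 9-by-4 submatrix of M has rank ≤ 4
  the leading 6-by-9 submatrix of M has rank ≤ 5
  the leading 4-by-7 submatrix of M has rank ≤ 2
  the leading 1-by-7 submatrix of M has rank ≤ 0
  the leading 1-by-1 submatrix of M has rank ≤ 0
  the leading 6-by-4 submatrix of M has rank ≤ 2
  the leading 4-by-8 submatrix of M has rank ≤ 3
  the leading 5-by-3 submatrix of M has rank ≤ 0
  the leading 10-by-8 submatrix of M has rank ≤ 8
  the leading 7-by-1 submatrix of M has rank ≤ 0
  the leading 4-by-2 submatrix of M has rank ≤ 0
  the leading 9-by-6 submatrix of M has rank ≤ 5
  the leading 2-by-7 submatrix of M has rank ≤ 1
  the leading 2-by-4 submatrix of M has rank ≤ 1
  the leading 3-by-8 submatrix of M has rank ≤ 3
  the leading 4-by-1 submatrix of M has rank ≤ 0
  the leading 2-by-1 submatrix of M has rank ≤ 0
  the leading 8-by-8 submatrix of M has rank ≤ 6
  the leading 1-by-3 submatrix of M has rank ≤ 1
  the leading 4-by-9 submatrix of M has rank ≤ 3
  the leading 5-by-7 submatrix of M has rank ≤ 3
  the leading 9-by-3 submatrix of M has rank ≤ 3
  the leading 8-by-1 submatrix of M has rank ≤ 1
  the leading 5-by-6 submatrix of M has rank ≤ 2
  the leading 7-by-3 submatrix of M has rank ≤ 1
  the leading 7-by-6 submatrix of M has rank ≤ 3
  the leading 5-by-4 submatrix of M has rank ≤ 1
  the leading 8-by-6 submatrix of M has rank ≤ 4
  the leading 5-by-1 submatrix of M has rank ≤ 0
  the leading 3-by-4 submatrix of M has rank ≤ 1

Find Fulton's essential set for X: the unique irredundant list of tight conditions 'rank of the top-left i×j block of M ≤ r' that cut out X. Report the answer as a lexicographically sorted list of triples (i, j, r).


Recovering R(i,j) via the rank-extension bound from the 31 conditions:

  R[1]: 0, 0, 0, 0, 0, 0, 0, 1, 1, 1
  R[2]: 0, 0, 0, 1, 1, 1, 1, 2, 2, 2
  R[3]: 0, 0, 0, 1, 2, 2, 2, 3, 3, 3
  R[4]: 0, 0, 0, 1, 2, 2, 2, 3, 3, 4
  R[5]: 0, 0, 0, 1, 2, 2, 3, 4, 4, 5
  R[6]: 0, 1, 1, 2, 3, 3, 4, 5, 5, 6
  R[7]: 0, 1, 1, 2, 3, 3, 4, 5, 6, 7
  R[8]: 1, 2, 2, 3, 4, 4, 5, 6, 7, 8
  R[9]: 1, 2, 3, 4, 5, 5, 6, 7, 8, 9
  R[10]: 1, 2, 3, 4, 5, 6, 7, 8, 9, 10

second differences of R give the permutation w = (8, 4, 5, 10, 7, 2, 9, 1, 3, 6).

|D(w)|=27, |Ess(w)|=8:

[(1, 7, 0), (4, 7, 2), (4, 9, 3), (5, 3, 0), (5, 6, 2), (7, 1, 0), (7, 3, 1), (7, 6, 3)]


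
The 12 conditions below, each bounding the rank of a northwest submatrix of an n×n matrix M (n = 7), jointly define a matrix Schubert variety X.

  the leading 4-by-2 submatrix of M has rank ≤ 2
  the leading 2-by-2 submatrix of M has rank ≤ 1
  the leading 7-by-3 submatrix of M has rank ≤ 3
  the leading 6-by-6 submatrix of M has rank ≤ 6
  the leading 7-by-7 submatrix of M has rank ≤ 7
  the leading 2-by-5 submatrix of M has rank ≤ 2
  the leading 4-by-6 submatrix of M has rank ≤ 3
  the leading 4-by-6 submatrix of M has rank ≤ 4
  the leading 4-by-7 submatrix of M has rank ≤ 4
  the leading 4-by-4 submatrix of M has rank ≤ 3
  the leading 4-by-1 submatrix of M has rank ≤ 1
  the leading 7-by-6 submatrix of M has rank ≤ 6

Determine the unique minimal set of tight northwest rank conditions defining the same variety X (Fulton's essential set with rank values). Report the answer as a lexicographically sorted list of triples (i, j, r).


Recovering R(i,j) via the rank-extension bound from the 12 conditions:

  R[1]: 1, 1, 1, 1, 1, 1, 1
  R[2]: 1, 1, 2, 2, 2, 2, 2
  R[3]: 1, 2, 3, 3, 3, 3, 3
  R[4]: 1, 2, 3, 3, 3, 3, 4
  R[5]: 1, 2, 3, 4, 4, 4, 5
  R[6]: 1, 2, 3, 4, 5, 5, 6
  R[7]: 1, 2, 3, 4, 5, 6, 7

giving w = (1, 3, 2, 7, 4, 5, 6) via Δ²R.

Rothe diagram D(w) (4 cells), 2 SE-corners (essential conditions):

[(2, 2, 1), (4, 6, 3)]


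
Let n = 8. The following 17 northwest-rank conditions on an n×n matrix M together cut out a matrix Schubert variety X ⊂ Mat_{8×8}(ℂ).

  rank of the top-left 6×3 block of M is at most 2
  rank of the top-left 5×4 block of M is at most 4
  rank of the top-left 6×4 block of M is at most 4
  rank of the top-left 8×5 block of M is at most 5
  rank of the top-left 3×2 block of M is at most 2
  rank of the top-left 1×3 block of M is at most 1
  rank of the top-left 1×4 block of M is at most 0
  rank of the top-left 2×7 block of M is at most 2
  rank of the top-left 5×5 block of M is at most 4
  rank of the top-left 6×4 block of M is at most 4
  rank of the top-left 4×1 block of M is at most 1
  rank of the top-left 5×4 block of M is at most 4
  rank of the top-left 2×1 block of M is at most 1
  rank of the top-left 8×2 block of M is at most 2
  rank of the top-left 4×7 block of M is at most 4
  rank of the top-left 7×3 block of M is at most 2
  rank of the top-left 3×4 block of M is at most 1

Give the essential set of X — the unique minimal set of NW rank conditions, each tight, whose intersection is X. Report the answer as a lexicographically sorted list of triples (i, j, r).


Computing R[i][j] = min implied NW-rank bound (n=8, 17 conditions):

  R[1]: 0, 0, 0, 0, 1, 1, 1, 1
  R[2]: 1, 1, 1, 1, 2, 2, 2, 2
  R[3]: 1, 1, 1, 1, 2, 3, 3, 3
  R[4]: 1, 2, 2, 2, 3, 4, 4, 4
  R[5]: 1, 2, 2, 3, 4, 5, 5, 5
  R[6]: 1, 2, 2, 3, 4, 5, 6, 6
  R[7]: 1, 2, 2, 3, 4, 5, 6, 7
  R[8]: 1, 2, 3, 4, 5, 6, 7, 8

reading off 1-entries of Δ²R: w = (5, 1, 6, 2, 4, 7, 8, 3).

D(w) has 10 cells with 3 SE-corners; essential set:

[(1, 4, 0), (3, 4, 1), (7, 3, 2)]


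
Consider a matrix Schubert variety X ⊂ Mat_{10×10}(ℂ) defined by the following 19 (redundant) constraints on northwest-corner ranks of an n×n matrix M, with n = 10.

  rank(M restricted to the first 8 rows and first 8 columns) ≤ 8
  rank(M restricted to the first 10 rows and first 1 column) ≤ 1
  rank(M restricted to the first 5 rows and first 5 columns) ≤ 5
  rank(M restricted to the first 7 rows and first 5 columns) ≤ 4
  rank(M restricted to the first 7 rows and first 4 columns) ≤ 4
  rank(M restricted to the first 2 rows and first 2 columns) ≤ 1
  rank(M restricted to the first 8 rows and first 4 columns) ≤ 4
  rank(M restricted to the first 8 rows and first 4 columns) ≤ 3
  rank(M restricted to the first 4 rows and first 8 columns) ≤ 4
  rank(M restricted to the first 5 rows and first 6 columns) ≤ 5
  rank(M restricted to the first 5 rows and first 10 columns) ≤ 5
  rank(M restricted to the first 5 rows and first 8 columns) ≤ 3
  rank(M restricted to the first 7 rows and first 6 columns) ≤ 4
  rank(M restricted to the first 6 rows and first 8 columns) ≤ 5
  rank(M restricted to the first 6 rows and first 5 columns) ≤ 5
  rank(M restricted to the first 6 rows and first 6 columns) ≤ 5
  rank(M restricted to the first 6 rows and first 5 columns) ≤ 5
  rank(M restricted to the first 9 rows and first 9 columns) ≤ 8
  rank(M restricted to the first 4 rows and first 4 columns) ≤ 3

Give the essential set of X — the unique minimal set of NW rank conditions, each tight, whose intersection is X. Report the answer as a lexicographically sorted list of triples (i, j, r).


Recovering R(i,j) via the rank-extension bound from the 19 conditions:

  row 1: 1, 1, 1, 1, 1, 1, 1, 1, 1, 1
  row 2: 1, 1, 2, 2, 2, 2, 2, 2, 2, 2
  row 3: 1, 2, 3, 3, 3, 3, 3, 3, 3, 3
  row 4: 1, 2, 3, 3, 3, 3, 3, 3, 4, 4
  row 5: 1, 2, 3, 3, 3, 3, 3, 3, 4, 5
  row 6: 1, 2, 3, 3, 4, 4, 4, 4, 5, 6
  row 7: 1, 2, 3, 3, 4, 4, 5, 5, 6, 7
  row 8: 1, 2, 3, 3, 4, 5, 6, 6, 7, 8
  row 9: 1, 2, 3, 4, 5, 6, 7, 7, 8, 9
  row 10: 1, 2, 3, 4, 5, 6, 7, 8, 9, 10

reading off 1-entries of Δ²R: w = (1, 3, 2, 9, 10, 5, 7, 6, 4, 8).

D(w) has 15 cells with 4 SE-corners; essential set:

[(2, 2, 1), (5, 8, 3), (7, 6, 4), (8, 4, 3)]


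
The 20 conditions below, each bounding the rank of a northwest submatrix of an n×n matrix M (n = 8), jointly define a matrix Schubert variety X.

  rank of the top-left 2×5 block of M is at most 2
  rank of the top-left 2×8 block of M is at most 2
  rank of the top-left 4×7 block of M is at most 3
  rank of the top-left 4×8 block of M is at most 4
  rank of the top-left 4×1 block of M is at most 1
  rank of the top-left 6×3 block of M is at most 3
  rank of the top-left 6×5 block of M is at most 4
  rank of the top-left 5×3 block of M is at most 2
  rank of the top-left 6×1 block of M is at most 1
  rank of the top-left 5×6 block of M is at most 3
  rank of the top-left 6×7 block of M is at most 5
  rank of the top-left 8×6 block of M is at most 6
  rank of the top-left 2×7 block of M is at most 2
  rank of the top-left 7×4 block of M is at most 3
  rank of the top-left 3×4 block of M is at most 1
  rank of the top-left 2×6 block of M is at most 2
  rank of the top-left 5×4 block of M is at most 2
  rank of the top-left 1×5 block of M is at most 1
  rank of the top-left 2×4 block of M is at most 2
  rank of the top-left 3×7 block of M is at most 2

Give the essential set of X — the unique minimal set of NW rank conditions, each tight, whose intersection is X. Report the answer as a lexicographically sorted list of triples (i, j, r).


Reconstructing r_w from the 20 given conditions:

  1  1  1  1  1  1  1  1
  1  1  1  1  2  2  2  2
  1  1  1  1  2  2  2  3
  1  2  2  2  3  3  3  4
  1  2  2  2  3  3  4  5
  1  2  3  3  4  4  5  6
  1  2  3  3  4  5  6  7
  1  2  3  4  5  6  7  8

so w = (1, 5, 8, 2, 7, 3, 6, 4).

|D(w)|=12, |Ess(w)|=5:

[(3, 4, 1), (3, 7, 2), (5, 4, 2), (5, 6, 3), (7, 4, 3)]


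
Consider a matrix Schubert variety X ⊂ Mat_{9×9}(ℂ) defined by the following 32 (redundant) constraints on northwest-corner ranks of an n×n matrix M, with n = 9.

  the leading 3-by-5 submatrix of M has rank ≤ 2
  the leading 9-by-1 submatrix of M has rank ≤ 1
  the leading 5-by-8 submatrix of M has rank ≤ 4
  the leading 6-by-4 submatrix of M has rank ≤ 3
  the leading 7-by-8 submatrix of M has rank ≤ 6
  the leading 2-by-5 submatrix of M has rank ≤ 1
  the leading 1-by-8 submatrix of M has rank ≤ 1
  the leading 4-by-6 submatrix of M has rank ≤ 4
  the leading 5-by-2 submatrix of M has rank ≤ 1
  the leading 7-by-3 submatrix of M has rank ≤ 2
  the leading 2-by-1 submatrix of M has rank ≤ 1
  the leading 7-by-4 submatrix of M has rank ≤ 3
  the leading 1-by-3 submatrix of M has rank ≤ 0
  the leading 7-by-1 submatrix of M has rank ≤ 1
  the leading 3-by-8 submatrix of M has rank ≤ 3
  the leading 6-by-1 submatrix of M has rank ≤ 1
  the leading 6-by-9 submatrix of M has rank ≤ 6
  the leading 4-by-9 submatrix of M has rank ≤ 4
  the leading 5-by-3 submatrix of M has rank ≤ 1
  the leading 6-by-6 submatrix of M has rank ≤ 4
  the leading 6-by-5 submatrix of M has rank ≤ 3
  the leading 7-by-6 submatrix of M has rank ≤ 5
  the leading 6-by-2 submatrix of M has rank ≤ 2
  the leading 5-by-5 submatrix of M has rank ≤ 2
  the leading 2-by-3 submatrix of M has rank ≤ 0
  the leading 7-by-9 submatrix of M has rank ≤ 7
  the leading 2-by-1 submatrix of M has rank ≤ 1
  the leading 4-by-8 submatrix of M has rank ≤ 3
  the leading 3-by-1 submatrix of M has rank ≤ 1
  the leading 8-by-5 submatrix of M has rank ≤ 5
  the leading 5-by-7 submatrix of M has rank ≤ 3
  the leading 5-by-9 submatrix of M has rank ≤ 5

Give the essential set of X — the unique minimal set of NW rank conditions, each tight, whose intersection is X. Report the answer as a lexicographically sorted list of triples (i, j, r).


Propagating the 32 rank bounds to every northwest block:

  row 1: 0, 0, 0, 1, 1, 1, 1, 1, 1
  row 2: 0, 0, 0, 1, 1, 2, 2, 2, 2
  row 3: 1, 1, 1, 2, 2, 3, 3, 3, 3
  row 4: 1, 1, 1, 2, 2, 3, 3, 3, 4
  row 5: 1, 1, 1, 2, 2, 3, 3, 4, 5
  row 6: 1, 2, 2, 3, 3, 4, 4, 5, 6
  row 7: 1, 2, 2, 3, 4, 5, 5, 6, 7
  row 8: 1, 2, 3, 4, 5, 6, 6, 7, 8
  row 9: 1, 2, 3, 4, 5, 6, 7, 8, 9

the unique w with this rank table is (4, 6, 1, 9, 8, 2, 5, 3, 7).

Rothe diagram D(w) (17 cells), 7 SE-corners (essential conditions):

[(2, 3, 0), (2, 5, 1), (4, 8, 3), (5, 3, 1), (5, 5, 2), (5, 7, 3), (7, 3, 2)]


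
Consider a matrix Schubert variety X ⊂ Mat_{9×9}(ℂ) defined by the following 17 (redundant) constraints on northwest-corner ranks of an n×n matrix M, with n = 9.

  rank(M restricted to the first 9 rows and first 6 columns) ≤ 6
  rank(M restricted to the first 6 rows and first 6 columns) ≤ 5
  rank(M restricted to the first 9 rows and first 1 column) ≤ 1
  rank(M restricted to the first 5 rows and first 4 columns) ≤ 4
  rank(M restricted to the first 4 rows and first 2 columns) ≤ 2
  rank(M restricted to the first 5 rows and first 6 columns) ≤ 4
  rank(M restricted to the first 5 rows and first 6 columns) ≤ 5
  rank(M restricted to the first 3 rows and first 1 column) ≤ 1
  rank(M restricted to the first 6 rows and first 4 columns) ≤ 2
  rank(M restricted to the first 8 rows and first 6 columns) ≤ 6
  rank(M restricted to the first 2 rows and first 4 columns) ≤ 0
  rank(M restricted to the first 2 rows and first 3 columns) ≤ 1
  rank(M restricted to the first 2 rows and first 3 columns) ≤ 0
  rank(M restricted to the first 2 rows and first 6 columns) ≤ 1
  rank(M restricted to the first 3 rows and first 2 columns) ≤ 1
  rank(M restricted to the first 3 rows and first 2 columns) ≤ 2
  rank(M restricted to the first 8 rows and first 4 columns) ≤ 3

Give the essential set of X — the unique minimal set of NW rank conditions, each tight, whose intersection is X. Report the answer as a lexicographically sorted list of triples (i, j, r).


Computing R[i][j] = min implied NW-rank bound (n=9, 17 conditions):

  0  0  0  0  1  1  1  1  1
  0  0  0  0  1  1  2  2  2
  1  1  1  1  2  2  3  3  3
  1  2  2  2  3  3  4  4  4
  1  2  2  2  3  4  5  5  5
  1  2  2  2  3  4  5  6  6
  1  2  3  3  4  5  6  7  7
  1  2  3  3  4  5  6  7  8
  1  2  3  4  5  6  7  8  9

reading off 1-entries of Δ²R: w = (5, 7, 1, 2, 6, 8, 3, 9, 4).

Rothe diagram D(w) (14 cells), 4 SE-corners (essential conditions):

[(2, 4, 0), (2, 6, 1), (6, 4, 2), (8, 4, 3)]


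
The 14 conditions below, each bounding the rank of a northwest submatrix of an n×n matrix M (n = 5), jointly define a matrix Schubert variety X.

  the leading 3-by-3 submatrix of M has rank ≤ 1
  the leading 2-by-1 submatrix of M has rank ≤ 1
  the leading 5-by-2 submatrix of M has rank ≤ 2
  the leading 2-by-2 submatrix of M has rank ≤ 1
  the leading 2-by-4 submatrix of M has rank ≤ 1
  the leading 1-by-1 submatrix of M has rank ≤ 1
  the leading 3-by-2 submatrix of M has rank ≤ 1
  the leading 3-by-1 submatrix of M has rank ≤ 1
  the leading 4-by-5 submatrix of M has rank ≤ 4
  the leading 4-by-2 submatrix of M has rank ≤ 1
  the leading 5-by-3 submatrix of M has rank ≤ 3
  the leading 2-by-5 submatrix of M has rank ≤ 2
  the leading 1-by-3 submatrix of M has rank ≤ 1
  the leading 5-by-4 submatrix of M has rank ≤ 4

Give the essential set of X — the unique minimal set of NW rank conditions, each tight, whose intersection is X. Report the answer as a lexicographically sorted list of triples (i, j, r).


Recovering R(i,j) via the rank-extension bound from the 14 conditions:

  i=1: 1  1  1  1  1
  i=2: 1  1  1  1  2
  i=3: 1  1  1  2  3
  i=4: 1  1  2  3  4
  i=5: 1  2  3  4  5

hence w(1..5) = (1, 5, 4, 3, 2).

|D(w)|=6, |Ess(w)|=3:

[(2, 4, 1), (3, 3, 1), (4, 2, 1)]


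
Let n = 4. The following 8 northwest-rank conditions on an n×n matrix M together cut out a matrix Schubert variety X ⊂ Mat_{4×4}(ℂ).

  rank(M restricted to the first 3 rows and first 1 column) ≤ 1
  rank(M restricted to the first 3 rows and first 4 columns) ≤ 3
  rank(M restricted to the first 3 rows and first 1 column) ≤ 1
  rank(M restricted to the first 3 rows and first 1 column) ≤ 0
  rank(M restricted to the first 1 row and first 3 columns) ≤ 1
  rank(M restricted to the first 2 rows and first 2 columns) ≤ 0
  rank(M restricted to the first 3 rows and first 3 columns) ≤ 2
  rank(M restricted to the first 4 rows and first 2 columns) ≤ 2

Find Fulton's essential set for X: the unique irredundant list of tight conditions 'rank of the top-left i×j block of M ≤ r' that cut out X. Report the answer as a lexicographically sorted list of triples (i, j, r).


Recovering R(i,j) via the rank-extension bound from the 8 conditions:

  R[1]: 0 0 1 1
  R[2]: 0 0 1 2
  R[3]: 0 1 2 3
  R[4]: 1 2 3 4

so w = (3, 4, 2, 1).

Fulton essential set (2 of the 5 Rothe cells):

[(2, 2, 0), (3, 1, 0)]


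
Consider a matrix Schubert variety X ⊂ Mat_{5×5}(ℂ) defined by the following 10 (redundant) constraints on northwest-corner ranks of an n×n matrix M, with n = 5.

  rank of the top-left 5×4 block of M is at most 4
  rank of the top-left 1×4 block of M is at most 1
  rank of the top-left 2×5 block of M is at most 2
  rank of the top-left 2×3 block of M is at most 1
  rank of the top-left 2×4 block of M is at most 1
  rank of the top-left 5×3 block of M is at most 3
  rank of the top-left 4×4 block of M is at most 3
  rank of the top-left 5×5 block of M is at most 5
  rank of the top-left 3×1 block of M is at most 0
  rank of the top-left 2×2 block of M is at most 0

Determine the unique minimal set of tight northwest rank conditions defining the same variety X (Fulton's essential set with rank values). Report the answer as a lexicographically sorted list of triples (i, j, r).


Rank table r_w(5×5) implied by the 10 constraints:

  row 1: 0 | 0 | 1 | 1 | 1
  row 2: 0 | 0 | 1 | 1 | 2
  row 3: 0 | 1 | 2 | 2 | 3
  row 4: 1 | 2 | 3 | 3 | 4
  row 5: 1 | 2 | 3 | 4 | 5

the unique w with this rank table is (3, 5, 2, 1, 4).

D(w) has 6 cells with 3 SE-corners; essential set:

[(2, 2, 0), (2, 4, 1), (3, 1, 0)]


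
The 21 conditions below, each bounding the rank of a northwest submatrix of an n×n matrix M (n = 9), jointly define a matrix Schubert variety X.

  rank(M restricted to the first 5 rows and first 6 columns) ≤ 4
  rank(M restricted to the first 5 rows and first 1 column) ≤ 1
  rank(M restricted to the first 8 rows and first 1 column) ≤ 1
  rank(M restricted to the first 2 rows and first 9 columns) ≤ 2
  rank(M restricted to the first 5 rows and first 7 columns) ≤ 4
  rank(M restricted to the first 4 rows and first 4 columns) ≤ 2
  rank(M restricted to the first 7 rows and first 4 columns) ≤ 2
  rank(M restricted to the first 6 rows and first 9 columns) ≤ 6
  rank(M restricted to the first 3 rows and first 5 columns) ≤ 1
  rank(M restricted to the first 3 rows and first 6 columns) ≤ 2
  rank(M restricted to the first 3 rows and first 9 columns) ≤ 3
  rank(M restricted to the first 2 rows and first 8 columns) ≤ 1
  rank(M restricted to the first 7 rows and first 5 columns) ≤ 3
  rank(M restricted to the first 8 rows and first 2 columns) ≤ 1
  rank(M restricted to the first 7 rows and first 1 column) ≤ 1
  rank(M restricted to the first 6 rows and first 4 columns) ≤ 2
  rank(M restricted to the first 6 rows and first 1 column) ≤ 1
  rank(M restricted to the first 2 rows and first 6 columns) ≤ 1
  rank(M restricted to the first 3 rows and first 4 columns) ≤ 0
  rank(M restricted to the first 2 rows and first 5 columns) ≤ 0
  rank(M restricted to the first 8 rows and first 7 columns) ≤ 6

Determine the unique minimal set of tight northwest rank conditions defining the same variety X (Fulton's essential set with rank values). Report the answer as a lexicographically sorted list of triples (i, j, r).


Reconstructing r_w from the 21 given conditions:

  0 0 0 0 0 1 1 1 1
  0 0 0 0 0 1 1 1 2
  0 0 0 0 1 2 2 2 3
  1 1 1 1 2 3 3 3 4
  1 1 2 2 3 4 4 4 5
  1 1 2 2 3 4 5 5 6
  1 1 2 2 3 4 5 6 7
  1 1 2 3 4 5 6 7 8
  1 2 3 4 5 6 7 8 9

hence w(1..9) = (6, 9, 5, 1, 3, 7, 8, 4, 2).

D(w) has 22 cells with 5 SE-corners; essential set:

[(2, 5, 0), (2, 8, 1), (3, 4, 0), (7, 4, 2), (8, 2, 1)]


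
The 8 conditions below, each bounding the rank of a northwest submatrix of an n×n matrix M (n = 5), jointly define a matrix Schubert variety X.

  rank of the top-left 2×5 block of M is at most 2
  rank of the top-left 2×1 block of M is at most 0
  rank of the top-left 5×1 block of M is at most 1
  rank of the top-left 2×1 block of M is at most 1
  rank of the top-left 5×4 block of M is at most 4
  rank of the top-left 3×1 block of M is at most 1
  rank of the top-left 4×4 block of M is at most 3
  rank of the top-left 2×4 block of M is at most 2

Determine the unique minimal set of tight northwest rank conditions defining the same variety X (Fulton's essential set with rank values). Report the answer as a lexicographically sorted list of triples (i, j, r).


Reconstructing r_w from the 8 given conditions:

  row 1: 0, 1, 1, 1, 1
  row 2: 0, 1, 2, 2, 2
  row 3: 1, 2, 3, 3, 3
  row 4: 1, 2, 3, 3, 4
  row 5: 1, 2, 3, 4, 5

giving w = (2, 3, 1, 5, 4) via Δ²R.

|D(w)|=3, |Ess(w)|=2:

[(2, 1, 0), (4, 4, 3)]


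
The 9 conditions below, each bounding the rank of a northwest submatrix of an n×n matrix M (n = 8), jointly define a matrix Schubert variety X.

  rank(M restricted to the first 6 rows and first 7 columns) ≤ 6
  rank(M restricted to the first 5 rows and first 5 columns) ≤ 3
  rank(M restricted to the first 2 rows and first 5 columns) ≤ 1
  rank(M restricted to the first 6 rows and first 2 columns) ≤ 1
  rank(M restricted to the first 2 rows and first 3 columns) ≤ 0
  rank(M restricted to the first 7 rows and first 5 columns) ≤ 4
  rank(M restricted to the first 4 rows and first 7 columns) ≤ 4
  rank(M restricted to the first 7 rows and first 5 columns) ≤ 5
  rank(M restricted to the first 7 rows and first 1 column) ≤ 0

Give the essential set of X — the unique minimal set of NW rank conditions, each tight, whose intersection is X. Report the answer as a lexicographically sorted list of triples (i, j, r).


Rank table r_w(8×8) implied by the 9 constraints:

  R[1]: 0  0  0  1  1  1  1  1
  R[2]: 0  0  0  1  1  2  2  2
  R[3]: 0  1  1  2  2  3  3  3
  R[4]: 0  1  2  3  3  4  4  4
  R[5]: 0  1  2  3  3  4  5  5
  R[6]: 0  1  2  3  4  5  6  6
  R[7]: 0  1  2  3  4  5  6  7
  R[8]: 1  2  3  4  5  6  7  8

giving w = (4, 6, 2, 3, 7, 5, 8, 1) via Δ²R.

Fulton essential set (4 of the 13 Rothe cells):

[(2, 3, 0), (2, 5, 1), (5, 5, 3), (7, 1, 0)]


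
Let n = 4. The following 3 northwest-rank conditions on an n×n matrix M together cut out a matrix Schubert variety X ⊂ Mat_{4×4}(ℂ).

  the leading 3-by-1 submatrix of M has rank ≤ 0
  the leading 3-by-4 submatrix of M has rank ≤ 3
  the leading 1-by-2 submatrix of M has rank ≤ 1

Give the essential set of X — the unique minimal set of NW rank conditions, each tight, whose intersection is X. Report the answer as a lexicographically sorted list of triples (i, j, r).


Recovering R(i,j) via the rank-extension bound from the 3 conditions:

  i=1: 0, 1, 1, 1
  i=2: 0, 1, 2, 2
  i=3: 0, 1, 2, 3
  i=4: 1, 2, 3, 4

hence w(1..4) = (2, 3, 4, 1).

D(w) has 3 cells with 1 SE-corner; essential set:

[(3, 1, 0)]


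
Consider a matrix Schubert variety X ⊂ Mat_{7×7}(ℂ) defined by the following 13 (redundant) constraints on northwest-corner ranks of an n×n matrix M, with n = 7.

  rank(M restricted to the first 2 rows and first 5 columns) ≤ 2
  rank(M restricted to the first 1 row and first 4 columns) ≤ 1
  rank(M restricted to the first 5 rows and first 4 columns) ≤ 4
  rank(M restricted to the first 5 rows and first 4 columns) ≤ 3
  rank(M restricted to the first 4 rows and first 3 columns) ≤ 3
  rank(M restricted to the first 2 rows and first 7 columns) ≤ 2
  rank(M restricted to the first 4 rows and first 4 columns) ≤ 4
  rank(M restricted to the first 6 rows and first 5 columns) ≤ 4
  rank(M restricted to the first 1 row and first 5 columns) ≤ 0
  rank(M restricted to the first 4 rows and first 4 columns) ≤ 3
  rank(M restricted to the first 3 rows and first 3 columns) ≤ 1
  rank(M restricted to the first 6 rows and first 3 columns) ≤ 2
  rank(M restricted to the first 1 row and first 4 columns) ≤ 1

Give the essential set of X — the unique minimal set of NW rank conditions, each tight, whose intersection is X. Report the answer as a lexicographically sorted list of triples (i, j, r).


Rank table r_w(7×7) implied by the 13 constraints:

  row 1: 0, 0, 0, 0, 0, 1, 1
  row 2: 1, 1, 1, 1, 1, 2, 2
  row 3: 1, 1, 1, 2, 2, 3, 3
  row 4: 1, 2, 2, 3, 3, 4, 4
  row 5: 1, 2, 2, 3, 4, 5, 5
  row 6: 1, 2, 2, 3, 4, 5, 6
  row 7: 1, 2, 3, 4, 5, 6, 7

the unique w with this rank table is (6, 1, 4, 2, 5, 7, 3).

|D(w)|=9, |Ess(w)|=3:

[(1, 5, 0), (3, 3, 1), (6, 3, 2)]


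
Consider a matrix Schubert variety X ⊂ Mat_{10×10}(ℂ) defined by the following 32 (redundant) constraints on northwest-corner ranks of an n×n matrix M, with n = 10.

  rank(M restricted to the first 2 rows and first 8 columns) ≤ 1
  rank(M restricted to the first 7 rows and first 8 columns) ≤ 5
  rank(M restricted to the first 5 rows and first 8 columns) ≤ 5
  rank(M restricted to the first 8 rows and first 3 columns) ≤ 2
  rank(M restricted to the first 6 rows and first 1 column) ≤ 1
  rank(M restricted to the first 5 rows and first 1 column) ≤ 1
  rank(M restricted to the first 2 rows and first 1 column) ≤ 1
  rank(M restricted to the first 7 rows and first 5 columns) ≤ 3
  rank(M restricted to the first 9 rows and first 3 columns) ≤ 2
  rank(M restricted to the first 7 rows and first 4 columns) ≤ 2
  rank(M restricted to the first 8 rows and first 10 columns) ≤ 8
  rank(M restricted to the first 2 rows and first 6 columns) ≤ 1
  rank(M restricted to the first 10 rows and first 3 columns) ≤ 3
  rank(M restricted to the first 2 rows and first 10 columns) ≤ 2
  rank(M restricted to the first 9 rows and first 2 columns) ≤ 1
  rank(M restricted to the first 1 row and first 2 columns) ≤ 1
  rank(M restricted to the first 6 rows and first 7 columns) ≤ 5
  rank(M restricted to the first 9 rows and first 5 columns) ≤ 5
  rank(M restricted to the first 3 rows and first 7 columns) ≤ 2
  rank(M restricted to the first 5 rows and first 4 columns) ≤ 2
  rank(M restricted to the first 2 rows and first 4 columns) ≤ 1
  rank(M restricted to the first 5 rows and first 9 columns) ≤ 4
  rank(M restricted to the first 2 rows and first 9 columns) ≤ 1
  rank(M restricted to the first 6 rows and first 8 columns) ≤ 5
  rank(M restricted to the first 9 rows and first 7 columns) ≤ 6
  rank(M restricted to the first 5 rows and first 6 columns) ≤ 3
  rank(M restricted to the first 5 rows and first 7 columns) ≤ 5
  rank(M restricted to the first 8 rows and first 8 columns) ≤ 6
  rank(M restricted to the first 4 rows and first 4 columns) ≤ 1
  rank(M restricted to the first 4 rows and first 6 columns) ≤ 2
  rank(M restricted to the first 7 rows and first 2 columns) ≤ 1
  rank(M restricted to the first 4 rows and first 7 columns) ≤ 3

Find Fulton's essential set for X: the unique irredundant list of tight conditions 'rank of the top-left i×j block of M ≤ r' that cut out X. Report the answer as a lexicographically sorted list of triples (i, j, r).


Rank table r_w(10×10) implied by the 32 constraints:

  R[1]: 1, 1, 1, 1, 1, 1, 1, 1, 1, 1
  R[2]: 1, 1, 1, 1, 1, 1, 1, 1, 1, 2
  R[3]: 1, 1, 1, 1, 2, 2, 2, 2, 2, 3
  R[4]: 1, 1, 1, 1, 2, 2, 3, 3, 3, 4
  R[5]: 1, 1, 2, 2, 3, 3, 4, 4, 4, 5
  R[6]: 1, 1, 2, 2, 3, 4, 5, 5, 5, 6
  R[7]: 1, 1, 2, 2, 3, 4, 5, 5, 6, 7
  R[8]: 1, 1, 2, 3, 4, 5, 6, 6, 7, 8
  R[9]: 1, 1, 2, 3, 4, 5, 6, 7, 8, 9
  R[10]: 1, 2, 3, 4, 5, 6, 7, 8, 9, 10

reading off 1-entries of Δ²R: w = (1, 10, 5, 7, 3, 6, 9, 4, 8, 2).

ℓ(w)=23; the 6 essential cells (i,j,r):

[(2, 9, 1), (4, 4, 1), (4, 6, 2), (7, 4, 2), (7, 8, 5), (9, 2, 1)]


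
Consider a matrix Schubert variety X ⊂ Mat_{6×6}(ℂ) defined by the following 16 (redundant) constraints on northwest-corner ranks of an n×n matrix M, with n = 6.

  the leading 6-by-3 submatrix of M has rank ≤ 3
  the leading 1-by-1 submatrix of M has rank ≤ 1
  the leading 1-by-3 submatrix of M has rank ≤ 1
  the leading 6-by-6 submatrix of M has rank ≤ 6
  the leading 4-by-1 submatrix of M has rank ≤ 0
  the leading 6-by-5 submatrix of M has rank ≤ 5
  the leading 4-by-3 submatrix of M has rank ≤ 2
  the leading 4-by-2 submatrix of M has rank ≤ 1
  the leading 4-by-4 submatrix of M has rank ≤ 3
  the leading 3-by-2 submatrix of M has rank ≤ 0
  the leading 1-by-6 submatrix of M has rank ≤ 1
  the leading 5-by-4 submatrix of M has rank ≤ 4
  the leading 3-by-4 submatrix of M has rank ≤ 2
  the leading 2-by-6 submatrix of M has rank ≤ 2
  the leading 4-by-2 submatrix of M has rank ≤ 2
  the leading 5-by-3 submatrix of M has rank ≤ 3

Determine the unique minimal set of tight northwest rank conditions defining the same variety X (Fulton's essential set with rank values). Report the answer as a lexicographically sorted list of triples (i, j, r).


Recovering R(i,j) via the rank-extension bound from the 16 conditions:

  i=1: 0, 0, 1, 1, 1, 1
  i=2: 0, 0, 1, 2, 2, 2
  i=3: 0, 0, 1, 2, 3, 3
  i=4: 0, 1, 2, 3, 4, 4
  i=5: 1, 2, 3, 4, 5, 5
  i=6: 1, 2, 3, 4, 5, 6

giving w = (3, 4, 5, 2, 1, 6) via Δ²R.

Fulton essential set (2 of the 7 Rothe cells):

[(3, 2, 0), (4, 1, 0)]


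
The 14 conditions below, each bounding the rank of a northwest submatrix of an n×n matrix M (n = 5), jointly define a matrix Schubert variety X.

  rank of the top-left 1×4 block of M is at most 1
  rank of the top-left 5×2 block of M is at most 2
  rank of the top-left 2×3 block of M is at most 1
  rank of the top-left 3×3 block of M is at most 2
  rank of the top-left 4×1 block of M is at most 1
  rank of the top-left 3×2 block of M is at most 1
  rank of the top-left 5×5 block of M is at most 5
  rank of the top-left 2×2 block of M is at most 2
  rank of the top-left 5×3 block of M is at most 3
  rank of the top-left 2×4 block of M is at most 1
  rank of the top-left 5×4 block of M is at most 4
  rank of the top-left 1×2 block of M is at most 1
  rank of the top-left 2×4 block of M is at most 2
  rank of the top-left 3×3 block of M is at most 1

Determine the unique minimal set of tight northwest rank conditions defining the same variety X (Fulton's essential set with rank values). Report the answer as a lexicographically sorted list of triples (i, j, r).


Reconstructing r_w from the 14 given conditions:

  1  1  1  1  1
  1  1  1  1  2
  1  1  1  2  3
  1  2  2  3  4
  1  2  3  4  5

the unique w with this rank table is (1, 5, 4, 2, 3).

2 SE-corners of the 5-cell Rothe diagram give Ess(w):

[(2, 4, 1), (3, 3, 1)]
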